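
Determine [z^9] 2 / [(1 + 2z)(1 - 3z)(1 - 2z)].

69630

Partial fractions give a closed form: a_n = (2/5)·(-2)^n + (18/5)·3^n + (-2)·2^n.
At n = 9: a_9 = 69630.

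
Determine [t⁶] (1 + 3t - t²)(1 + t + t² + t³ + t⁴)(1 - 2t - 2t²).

(1 + 3t - t²) has coefficients 1,3,-1 for degrees 0…2.
(1 + t + t² + t³ + t⁴) has coefficients 1,1,1,1,1,0,0 for degrees 0…6.
Finally multiplying by (1 - 2t - 2t²), the product of all factors after the first has coefficients 1,-1,-3,-3,-3,-4,-2 for degrees 0…6.
[t⁶] = 1·(-2) + 3·(-4) − 1·(-3) = -11.

-11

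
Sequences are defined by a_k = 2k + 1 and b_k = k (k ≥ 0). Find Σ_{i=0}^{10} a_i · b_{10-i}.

385

Write out a_i and b_{10-i} for i = 0,…,10 and sum the products.
Σ = 1·10 + 3·9 + 5·8 + 7·7 + 9·6 + 11·5 + 13·4 + 15·3 + 17·2 + 19·1 + 21·0 = 385.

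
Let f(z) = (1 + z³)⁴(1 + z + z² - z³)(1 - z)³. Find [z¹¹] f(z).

-20

(1 + z³)⁴ has coefficients 1,0,0,4,0,0,6,0,0,4,0,0 for degrees 0…11.
(1 + z + z² - z³) has coefficients 1,1,1,-1,0,0,0,0,0,0,0,0 for degrees 0…11.
Finally multiplying by (1 - z)³, the product of all factors after the first has coefficients 1,-2,1,-2,5,-4,1,0,0,0,0,0 for degrees 0…11.
[z¹¹] = 1·0 + 4·0 + 6·(-4) + 4·1 = -20.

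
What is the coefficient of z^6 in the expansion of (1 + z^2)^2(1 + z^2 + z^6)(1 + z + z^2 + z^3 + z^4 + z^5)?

8

(1 + z^2)^2 has coefficients 1,0,2,0,1 for degrees 0…4.
(1 + z^2 + z^6) has coefficients 1,0,1,0,0,0,1 for degrees 0…6.
Finally multiplying by (1 + z + z^2 + z^3 + z^4 + z^5), the product of all factors after the first has coefficients 1,1,2,2,2,2,2 for degrees 0…6.
[z^6] = 1·2 + 2·2 + 1·2 = 8.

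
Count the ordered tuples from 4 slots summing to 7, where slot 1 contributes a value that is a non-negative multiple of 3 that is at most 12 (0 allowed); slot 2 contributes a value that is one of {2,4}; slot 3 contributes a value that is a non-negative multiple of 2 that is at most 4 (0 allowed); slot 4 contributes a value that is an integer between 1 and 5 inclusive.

6

The generating function for the choices is (1 + y^3 + y^6 + y^9 + y^12)·(y^2 + y^4)·(1 + y^2 + y^4)·(y + y^2 + y^3 + y^4 + y^5); the count is [y^7].
(1 + y^3 + y^6 + y^9 + y^12) has coefficients 1,0,0,1,0,0,1,0 for degrees 0…7.
(y^2 + y^4) has coefficients 0,0,1,0,1,0,0,0 for degrees 0…7.
Multiplying by (1 + y^2 + y^4) gives running coefficients 0,0,1,0,2,0,2,0 for degrees 0…7.
Finally multiplying by (y + y^2 + y^3 + y^4 + y^5), the product of all factors after the first has coefficients 0,0,0,1,1,3,3,5 for degrees 0…7.
[y^7] = 1·5 + 1·1 + 1·0 = 6.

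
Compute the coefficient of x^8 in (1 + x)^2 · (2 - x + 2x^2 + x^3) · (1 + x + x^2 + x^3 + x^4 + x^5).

9

(1 + x)^2 has coefficients 1,2,1 for degrees 0…2.
(2 - x + 2x^2 + x^3) has coefficients 2,-1,2,1,0,0,0,0,0 for degrees 0…8.
Finally multiplying by (1 + x + x^2 + x^3 + x^4 + x^5), the product of all factors after the first has coefficients 2,1,3,4,4,4,2,3,1 for degrees 0…8.
[x^8] = 1·1 + 2·3 + 1·2 = 9.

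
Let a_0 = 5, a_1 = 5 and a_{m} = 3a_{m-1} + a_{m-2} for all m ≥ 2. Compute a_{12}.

The ordinary generating function has denominator 1 - 3t - t^2.
Iterating the recurrence: a_0,…,a_{12} = 5, 5, 20, 65, 215, 710, 2345, 7745, 25580, 84485, 279035, 921590, 3043805.

3043805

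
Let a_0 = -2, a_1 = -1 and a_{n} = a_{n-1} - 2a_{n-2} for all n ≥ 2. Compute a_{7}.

The ordinary generating function has denominator 1 - y + 2y^2.
Iterating the recurrence: a_0,…,a_{7} = -2, -1, 3, 5, -1, -11, -9, 13.

13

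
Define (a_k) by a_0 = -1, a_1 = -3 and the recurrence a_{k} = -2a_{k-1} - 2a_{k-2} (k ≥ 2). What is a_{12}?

64

The ordinary generating function has denominator 1 + 2q + 2q^2.
Iterating the recurrence: a_0,…,a_{12} = -1, -3, 8, -10, 4, 12, -32, 40, -16, -48, 128, -160, 64.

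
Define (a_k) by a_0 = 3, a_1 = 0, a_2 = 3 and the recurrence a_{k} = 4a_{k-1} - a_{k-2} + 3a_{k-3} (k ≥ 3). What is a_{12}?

The ordinary generating function has denominator 1 - 4q + q^2 - 3q^3.
Iterating the recurrence: a_0,…,a_{12} = 3, 0, 3, 21, 81, 312, 1230, 4851, 19110, 75279, 296559, 1168287, 4602426.

4602426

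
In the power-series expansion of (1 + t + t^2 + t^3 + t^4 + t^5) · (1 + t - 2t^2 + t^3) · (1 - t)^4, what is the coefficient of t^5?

(1 + t + t^2 + t^3 + t^4 + t^5) has coefficients 1,1,1,1,1,1 for degrees 0…5.
(1 + t - 2t^2 + t^3) has coefficients 1,1,-2,1,0,0 for degrees 0…5.
Finally multiplying by (1 - t)^4, the product of all factors after the first has coefficients 1,-3,0,11,-19,15 for degrees 0…5.
[t^5] = 1·15 + 1·(-19) + 1·11 + 1·0 + 1·(-3) + 1·1 = 5.

5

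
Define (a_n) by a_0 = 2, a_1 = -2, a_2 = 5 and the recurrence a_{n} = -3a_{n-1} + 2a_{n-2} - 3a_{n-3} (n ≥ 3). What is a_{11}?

-938929

The ordinary generating function has denominator 1 + 3y - 2y^2 + 3y^3.
Iterating the recurrence: a_0,…,a_{11} = 2, -2, 5, -25, 91, -338, 1271, -4762, 17842, -66863, 250559, -938929.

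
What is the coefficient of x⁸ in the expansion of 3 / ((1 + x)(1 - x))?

Partial fractions give a closed form: a_n = (3/2)·(-1)^n + (3/2)·1^n.
At n = 8: a_8 = 3.

3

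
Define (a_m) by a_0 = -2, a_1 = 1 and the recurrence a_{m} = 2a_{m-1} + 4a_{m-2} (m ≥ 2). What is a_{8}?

The ordinary generating function has denominator 1 - 2y - 4y^2.
Iterating the recurrence: a_0,…,a_{8} = -2, 1, -6, -8, -40, -112, -384, -1216, -3968.

-3968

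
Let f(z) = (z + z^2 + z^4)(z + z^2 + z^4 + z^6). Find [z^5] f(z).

(z + z^2 + z^4) has coefficients 0,1,1,0,1 for degrees 0…4.
(z + z^2 + z^4 + z^6) has coefficients 0,1,1,0,1,0 for degrees 0…5.
[z^5] = 1·1 + 1·0 + 1·1 = 2.

2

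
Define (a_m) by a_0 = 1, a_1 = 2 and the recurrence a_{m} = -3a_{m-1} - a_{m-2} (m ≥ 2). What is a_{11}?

The ordinary generating function has denominator 1 + 3z + z^2.
Iterating the recurrence: a_0,…,a_{11} = 1, 2, -7, 19, -50, 131, -343, 898, -2351, 6155, -16114, 42187.

42187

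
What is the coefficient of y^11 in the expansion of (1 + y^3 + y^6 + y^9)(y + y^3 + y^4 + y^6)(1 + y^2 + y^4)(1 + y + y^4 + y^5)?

15

(1 + y^3 + y^6 + y^9) has coefficients 1,0,0,1,0,0,1,0,0,1 for degrees 0…9.
(y + y^3 + y^4 + y^6) has coefficients 0,1,0,1,1,0,1,0,0,0,0,0 for degrees 0…11.
Multiplying by (1 + y^2 + y^4) gives running coefficients 0,1,0,2,1,2,2,1,2,0,1,0 for degrees 0…11.
Finally multiplying by (1 + y + y^4 + y^5), the product of all factors after the first has coefficients 0,1,1,2,3,4,5,5,6,5,5,4 for degrees 0…11.
[y^11] = 1·4 + 1·6 + 1·4 + 1·1 = 15.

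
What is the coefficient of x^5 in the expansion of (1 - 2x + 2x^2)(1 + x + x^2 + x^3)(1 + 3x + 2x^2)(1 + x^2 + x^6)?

(1 - 2x + 2x^2) has coefficients 1,-2,2 for degrees 0…2.
(1 + x + x^2 + x^3) has coefficients 1,1,1,1,0,0 for degrees 0…5.
Multiplying by (1 + 3x + 2x^2) gives running coefficients 1,4,6,6,5,2 for degrees 0…5.
Finally multiplying by (1 + x^2 + x^6), the product of all factors after the first has coefficients 1,4,7,10,11,8 for degrees 0…5.
[x^5] = 1·8 − 2·11 + 2·10 = 6.

6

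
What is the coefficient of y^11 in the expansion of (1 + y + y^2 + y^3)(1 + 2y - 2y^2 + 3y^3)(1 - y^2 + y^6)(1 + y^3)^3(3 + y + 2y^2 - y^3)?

(1 + y + y^2 + y^3) has coefficients 1,1,1,1 for degrees 0…3.
(1 + 2y - 2y^2 + 3y^3) has coefficients 1,2,-2,3,0,0,0,0,0,0,0,0 for degrees 0…11.
Multiplying by (1 - y^2 + y^6) gives running coefficients 1,2,-3,1,2,-3,1,2,-2,3,0,0 for degrees 0…11.
Multiplying by (1 + y^3)^3 gives running coefficients 1,2,-3,4,8,-12,7,14,-20,10,14,-18 for degrees 0…11.
Finally multiplying by (3 + y + 2y^2 - y^3), the product of all factors after the first has coefficients 3,7,-5,12,20,-17,21,17,-20,31,-2,0 for degrees 0…11.
[y^11] = 1·0 + 1·(-2) + 1·31 + 1·(-20) = 9.

9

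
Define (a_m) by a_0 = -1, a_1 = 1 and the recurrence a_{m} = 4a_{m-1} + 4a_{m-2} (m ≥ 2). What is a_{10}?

208896

The ordinary generating function has denominator 1 - 4x - 4x^2.
Iterating the recurrence: a_0,…,a_{10} = -1, 1, 0, 4, 16, 80, 384, 1856, 8960, 43264, 208896.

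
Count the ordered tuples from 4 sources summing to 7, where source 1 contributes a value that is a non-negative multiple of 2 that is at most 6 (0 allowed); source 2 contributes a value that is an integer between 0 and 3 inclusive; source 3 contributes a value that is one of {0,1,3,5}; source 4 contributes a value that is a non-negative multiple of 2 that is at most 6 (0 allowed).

22

The generating function for the choices is (1 + t^2 + t^4 + t^6)·(1 + t + t^2 + t^3)·(1 + t + t^3 + t^5)·(1 + t^2 + t^4 + t^6); the count is [t^7].
(1 + t^2 + t^4 + t^6) has coefficients 1,0,1,0,1,0,1 for degrees 0…6.
(1 + t + t^2 + t^3) has coefficients 1,1,1,1,0,0,0,0 for degrees 0…7.
Multiplying by (1 + t + t^3 + t^5) gives running coefficients 1,2,2,3,2,2,2,1 for degrees 0…7.
Finally multiplying by (1 + t^2 + t^4 + t^6), the product of all factors after the first has coefficients 1,2,3,5,5,7,7,8 for degrees 0…7.
[t^7] = 1·8 + 1·7 + 1·5 + 1·2 = 22.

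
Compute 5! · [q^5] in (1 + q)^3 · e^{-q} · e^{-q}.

The EGF product rule gives c_5 = Σ_{k_1+k_2+k_3=5} C(5; k_1,k_2,k_3) · ∏ g_i(k_i), where (1+q)^3 gives the falling factorial (3)_k; e^{-q} gives (-1)^k; e^{-q} gives (-1)^k.
g_1(k) for k = 0…5: 1, 3, 6, 6, 0, 0.
g_2(k) for k = 0…5: 1, -1, 1, -1, 1, -1.
g_3(k) for k = 0…5: 1, -1, 1, -1, 1, -1.
First combine the last two factors: h(k) = Σ_j C(k,j)·g_2(j)·g_3(k−j) for k = 0…5: 1, -2, 4, -8, 16, -32.
c_5 = Σ_k C(5,k)·g_1(k)·h(5−k) = 1·1·(-32) + 5·3·16 + 10·6·(-8) + 10·6·4 = −32 + 240 − 480 + 240 = -32.

-32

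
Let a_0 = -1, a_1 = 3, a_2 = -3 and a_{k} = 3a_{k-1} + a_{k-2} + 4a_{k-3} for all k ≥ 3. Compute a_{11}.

-185473

The ordinary generating function has denominator 1 - 3y - y^2 - 4y^3.
Iterating the recurrence: a_0,…,a_{11} = -1, 3, -3, -10, -21, -85, -316, -1117, -4007, -14402, -51681, -185473.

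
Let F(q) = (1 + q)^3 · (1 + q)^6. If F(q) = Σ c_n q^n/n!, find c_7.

181440

The EGF product rule gives c_7 = Σ_{k_1+k_2=7} C(7; k_1,k_2) · ∏ g_i(k_i), where (1+q)^3 gives the falling factorial (3)_k; (1+q)^6 gives the falling factorial (6)_k.
g_1(k) for k = 0…7: 1, 3, 6, 6, 0, 0, 0, 0.
g_2(k) for k = 0…7: 1, 6, 30, 120, 360, 720, 720, 0.
c_7 = Σ_k C(7,k)·g_1(k)·g_2(7−k) = 7·3·720 + 21·6·720 + 35·6·360 = 15120 + 90720 + 75600 = 181440.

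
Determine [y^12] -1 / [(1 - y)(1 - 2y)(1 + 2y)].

-5461

Partial fractions give a closed form: a_n = (1/3)·1^n + (-1)·2^n + (-1/3)·(-2)^n.
At n = 12: a_12 = -5461.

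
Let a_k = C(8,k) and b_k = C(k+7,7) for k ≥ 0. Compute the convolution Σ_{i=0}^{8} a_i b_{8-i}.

157184

This is [x^8] in the product of the two ordinary generating functions.
Σ = 1·6435 + 8·3432 + 28·1716 + 56·792 + 70·330 + 56·120 + 28·36 + 8·8 + 1·1 = 157184.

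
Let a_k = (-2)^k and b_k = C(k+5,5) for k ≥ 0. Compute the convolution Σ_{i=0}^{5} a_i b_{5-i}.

120

The convolution is the x^5 coefficient of A(x)B(x).
Σ = 1·252 − 2·126 + 4·56 − 8·21 + 16·6 − 32·1 = 120.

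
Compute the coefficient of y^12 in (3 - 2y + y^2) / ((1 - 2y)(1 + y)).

6146

The denominator gives the recurrence a_n = a_(n−1) + 2a_(n−2) for n ≥ 3; the numerator fixes a_0 = 3, a_1 = 1, a_2 = 8.
Iterating: 3, 1, 8, 10, 26, 46, 98, 190, 386, 766, 1538, 3070, 6146, so a_12 = 6146.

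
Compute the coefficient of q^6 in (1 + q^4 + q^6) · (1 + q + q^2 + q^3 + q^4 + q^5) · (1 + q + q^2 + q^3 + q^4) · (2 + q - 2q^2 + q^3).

15

(1 + q^4 + q^6) has coefficients 1,0,0,0,1,0,1 for degrees 0…6.
(1 + q + q^2 + q^3 + q^4 + q^5) has coefficients 1,1,1,1,1,1,0 for degrees 0…6.
Multiplying by (1 + q + q^2 + q^3 + q^4) gives running coefficients 1,2,3,4,5,5,4 for degrees 0…6.
Finally multiplying by (2 + q - 2q^2 + q^3), the product of all factors after the first has coefficients 2,5,6,8,10,10,7 for degrees 0…6.
[q^6] = 1·7 + 1·6 + 1·2 = 15.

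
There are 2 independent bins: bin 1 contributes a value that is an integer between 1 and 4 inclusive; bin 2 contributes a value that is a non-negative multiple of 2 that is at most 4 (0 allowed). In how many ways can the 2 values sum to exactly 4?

2

The generating function for the choices is (z + z² + z³ + z⁴)·(1 + z² + z⁴); the count is [z⁴].
(z + z² + z³ + z⁴) has coefficients 0,1,1,1,1 for degrees 0…4.
(1 + z² + z⁴) has coefficients 1,0,1,0,1 for degrees 0…4.
[z⁴] = 1·0 + 1·1 + 1·0 + 1·1 = 2.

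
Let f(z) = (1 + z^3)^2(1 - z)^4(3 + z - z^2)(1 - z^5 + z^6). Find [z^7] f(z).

-49

(1 + z^3)^2 has coefficients 1,0,0,2,0,0,1 for degrees 0…6.
(1 - z)^4 has coefficients 1,-4,6,-4,1,0,0,0 for degrees 0…7.
Multiplying by (3 + z - z^2) gives running coefficients 3,-11,13,-2,-7,5,-1,0 for degrees 0…7.
Finally multiplying by (1 - z^5 + z^6), the product of all factors after the first has coefficients 3,-11,13,-2,-7,2,13,-24 for degrees 0…7.
[z^7] = 1·(-24) + 2·(-7) + 1·(-11) = -49.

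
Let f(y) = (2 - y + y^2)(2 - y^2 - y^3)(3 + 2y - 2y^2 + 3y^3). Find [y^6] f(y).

(2 - y + y^2) has coefficients 2,-1,1 for degrees 0…2.
(2 - y^2 - y^3) has coefficients 2,0,-1,-1,0,0,0 for degrees 0…6.
Finally multiplying by (3 + 2y - 2y^2 + 3y^3), the product of all factors after the first has coefficients 6,4,-7,1,0,-1,-3 for degrees 0…6.
[y^6] = 2·(-3) − 1·(-1) + 1·0 = -5.

-5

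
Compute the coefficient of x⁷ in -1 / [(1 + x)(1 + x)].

The denominator gives the recurrence a_n = −2a_(n−1) − a_(n−2) for n ≥ 2; the numerator fixes a_0 = -1, a_1 = 2.
Iterating: -1, 2, -3, 4, -5, 6, -7, 8, so a_7 = 8.

8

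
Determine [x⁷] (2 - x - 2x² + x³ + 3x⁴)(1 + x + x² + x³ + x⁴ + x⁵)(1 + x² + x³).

(2 - x - 2x² + x³ + 3x⁴) has coefficients 2,-1,-2,1,3 for degrees 0…4.
(1 + x + x² + x³ + x⁴ + x⁵) has coefficients 1,1,1,1,1,1,0,0 for degrees 0…7.
Finally multiplying by (1 + x² + x³), the product of all factors after the first has coefficients 1,1,2,3,3,3,2,2 for degrees 0…7.
[x⁷] = 2·2 − 1·2 − 2·3 + 1·3 + 3·3 = 8.

8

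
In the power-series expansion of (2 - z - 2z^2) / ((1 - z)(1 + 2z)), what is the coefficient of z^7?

-171

The denominator gives the recurrence a_n = −a_(n−1) + 2a_(n−2) for n ≥ 3; the numerator fixes a_0 = 2, a_1 = -3, a_2 = 5.
Iterating: 2, -3, 5, -11, 21, -43, 85, -171, so a_7 = -171.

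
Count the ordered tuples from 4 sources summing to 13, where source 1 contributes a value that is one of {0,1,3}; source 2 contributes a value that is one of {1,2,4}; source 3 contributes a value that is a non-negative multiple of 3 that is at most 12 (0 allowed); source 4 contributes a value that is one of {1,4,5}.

The generating function for the choices is (1 + q + q^3)·(q + q^2 + q^4)·(1 + q^3 + q^6 + q^9 + q^12)·(q + q^4 + q^5); the count is [q^13].
(1 + q + q^3) has coefficients 1,1,0,1 for degrees 0…3.
(q + q^2 + q^4) has coefficients 0,1,1,0,1,0,0,0,0,0,0,0,0,0 for degrees 0…13.
Multiplying by (1 + q^3 + q^6 + q^9 + q^12) gives running coefficients 0,1,1,0,2,1,0,2,1,0,2,1,0,2 for degrees 0…13.
Finally multiplying by (q + q^4 + q^5), the product of all factors after the first has coefficients 0,0,1,1,0,3,3,1,4,4,1,4,4,1 for degrees 0…13.
[q^13] = 1·1 + 1·4 + 1·1 = 6.

6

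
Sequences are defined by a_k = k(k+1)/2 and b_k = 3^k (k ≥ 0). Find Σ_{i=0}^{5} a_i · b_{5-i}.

The convolution is the t^5 coefficient of A(t)B(t).
Σ = 0·243 + 1·81 + 3·27 + 6·9 + 10·3 + 15·1 = 261.

261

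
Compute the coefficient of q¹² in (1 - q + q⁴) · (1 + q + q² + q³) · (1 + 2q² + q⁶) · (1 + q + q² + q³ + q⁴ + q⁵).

9

(1 - q + q⁴) has coefficients 1,-1,0,0,1 for degrees 0…4.
(1 + q + q² + q³) has coefficients 1,1,1,1,0,0,0,0,0,0,0,0,0 for degrees 0…12.
Multiplying by (1 + 2q² + q⁶) gives running coefficients 1,1,3,3,2,2,1,1,1,1,0,0,0 for degrees 0…12.
Finally multiplying by (1 + q + q² + q³ + q⁴ + q⁵), the product of all factors after the first has coefficients 1,2,5,8,10,12,12,12,10,8,6,4,3 for degrees 0…12.
[q¹²] = 1·3 − 1·4 + 1·10 = 9.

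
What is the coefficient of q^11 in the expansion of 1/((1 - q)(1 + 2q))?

-1365

Partial fractions give a closed form: a_n = (1/3)·1^n + (2/3)·(-2)^n.
At n = 11: a_11 = -1365.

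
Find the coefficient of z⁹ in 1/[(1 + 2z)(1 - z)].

The denominator gives the recurrence a_n = −a_(n−1) + 2a_(n−2) for n ≥ 2; the numerator fixes a_0 = 1, a_1 = -1.
Iterating: 1, -1, 3, -5, 11, -21, 43, -85, 171, -341, so a_9 = -341.

-341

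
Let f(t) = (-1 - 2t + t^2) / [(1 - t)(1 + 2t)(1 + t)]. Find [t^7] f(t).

-42

Partial fractions give a closed form: a_n = (-1/3)·1^n + (1/3)·(-2)^n + (-1)·(-1)^n.
At n = 7: a_7 = -42.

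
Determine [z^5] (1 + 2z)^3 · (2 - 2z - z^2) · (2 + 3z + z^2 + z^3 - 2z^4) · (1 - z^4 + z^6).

-149

(1 + 2z)^3 has coefficients 1,6,12,8 for degrees 0…3.
(2 - 2z - z^2) has coefficients 2,-2,-1,0,0,0 for degrees 0…5.
Multiplying by (2 + 3z + z^2 + z^3 - 2z^4) gives running coefficients 4,2,-6,-3,-7,3 for degrees 0…5.
Finally multiplying by (1 - z^4 + z^6), the product of all factors after the first has coefficients 4,2,-6,-3,-11,1 for degrees 0…5.
[z^5] = 1·1 + 6·(-11) + 12·(-3) + 8·(-6) = -149.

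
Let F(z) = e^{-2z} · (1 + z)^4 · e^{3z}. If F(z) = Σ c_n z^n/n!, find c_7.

The EGF product rule gives c_7 = Σ_{k_1+k_2+k_3=7} C(7; k_1,k_2,k_3) · ∏ g_i(k_i), where e^{-2z} gives (-2)^k; (1+z)^4 gives the falling factorial (4)_k; e^{3z} gives (3)^k.
g_1(k) for k = 0…7: 1, -2, 4, -8, 16, -32, 64, -128.
g_2(k) for k = 0…7: 1, 4, 12, 24, 24, 0, 0, 0.
g_3(k) for k = 0…7: 1, 3, 9, 27, 81, 243, 729, 2187.
First combine the last two factors: h(k) = Σ_j C(k,j)·g_2(j)·g_3(k−j) for k = 0…7: 1, 7, 45, 267, 1473, 7623, 37341, 174555.
c_7 = Σ_k C(7,k)·g_1(k)·h(7−k) = 1·1·174555 + 7·(-2)·37341 + 21·4·7623 + 35·(-8)·1473 + 35·16·267 + 21·(-32)·45 + 7·64·7 + 1·(-128)·1 = 174555 − 522774 + 640332 − 412440 + 149520 − 30240 + 3136 − 128 = 1961.

1961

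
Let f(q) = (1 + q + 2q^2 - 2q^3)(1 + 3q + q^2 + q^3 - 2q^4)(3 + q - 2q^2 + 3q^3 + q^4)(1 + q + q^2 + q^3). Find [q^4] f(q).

(1 + q + 2q^2 - 2q^3) has coefficients 1,1,2,-2 for degrees 0…3.
(1 + 3q + q^2 + q^3 - 2q^4) has coefficients 1,3,1,1,-2 for degrees 0…4.
Multiplying by (3 + q - 2q^2 + 3q^3 + q^4) gives running coefficients 3,10,4,1,3 for degrees 0…4.
Finally multiplying by (1 + q + q^2 + q^3), the product of all factors after the first has coefficients 3,13,17,18,18 for degrees 0…4.
[q^4] = 1·18 + 1·18 + 2·17 − 2·13 = 44.

44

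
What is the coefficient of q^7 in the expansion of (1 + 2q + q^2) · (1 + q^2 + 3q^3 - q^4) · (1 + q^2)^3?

(1 + 2q + q^2) has coefficients 1,2,1 for degrees 0…2.
(1 + q^2 + 3q^3 - q^4) has coefficients 1,0,1,3,-1,0,0,0 for degrees 0…7.
Finally multiplying by (1 + q^2)^3, the product of all factors after the first has coefficients 1,0,4,3,5,9,1,9 for degrees 0…7.
[q^7] = 1·9 + 2·1 + 1·9 = 20.

20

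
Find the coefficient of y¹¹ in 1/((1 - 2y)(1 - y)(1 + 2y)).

The denominator gives the recurrence a_n = a_(n−1) + 4a_(n−2) − 4a_(n−3) for n ≥ 3; the numerator fixes a_0 = 1, a_1 = 1, a_2 = 5.
Iterating: 1, 1, 5, 5, 21, 21, 85, 85, 341, 341, 1365, 1365, so a_11 = 1365.

1365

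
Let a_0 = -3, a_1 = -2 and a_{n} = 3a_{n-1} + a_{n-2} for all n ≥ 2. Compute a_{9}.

The ordinary generating function has denominator 1 - 3t - t^2.
Iterating the recurrence: a_0,…,a_{9} = -3, -2, -9, -29, -96, -317, -1047, -3458, -11421, -37721.

-37721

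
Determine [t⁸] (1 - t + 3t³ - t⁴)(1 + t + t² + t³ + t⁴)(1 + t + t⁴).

(1 - t + 3t³ - t⁴) has coefficients 1,-1,0,3,-1 for degrees 0…4.
(1 + t + t² + t³ + t⁴) has coefficients 1,1,1,1,1,0,0,0,0 for degrees 0…8.
Finally multiplying by (1 + t + t⁴), the product of all factors after the first has coefficients 1,2,2,2,3,2,1,1,1 for degrees 0…8.
[t⁸] = 1·1 − 1·1 + 3·2 − 1·3 = 3.

3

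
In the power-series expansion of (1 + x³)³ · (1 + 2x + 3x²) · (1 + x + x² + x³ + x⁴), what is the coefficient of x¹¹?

21

(1 + x³)³ has coefficients 1,0,0,3,0,0,3,0,0,1 for degrees 0…9.
(1 + 2x + 3x²) has coefficients 1,2,3,0,0,0,0,0,0,0,0,0 for degrees 0…11.
Finally multiplying by (1 + x + x² + x³ + x⁴), the product of all factors after the first has coefficients 1,3,6,6,6,5,3,0,0,0,0,0 for degrees 0…11.
[x¹¹] = 1·0 + 3·0 + 3·5 + 1·6 = 21.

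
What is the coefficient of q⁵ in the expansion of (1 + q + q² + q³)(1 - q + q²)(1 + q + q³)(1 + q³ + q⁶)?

(1 + q + q² + q³) has coefficients 1,1,1,1 for degrees 0…3.
(1 - q + q²) has coefficients 1,-1,1,0,0,0 for degrees 0…5.
Multiplying by (1 + q + q³) gives running coefficients 1,0,0,2,-1,1 for degrees 0…5.
Finally multiplying by (1 + q³ + q⁶), the product of all factors after the first has coefficients 1,0,0,3,-1,1 for degrees 0…5.
[q⁵] = 1·1 + 1·(-1) + 1·3 + 1·0 = 3.

3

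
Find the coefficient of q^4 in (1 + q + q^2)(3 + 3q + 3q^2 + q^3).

(1 + q + q^2) has coefficients 1,1,1 for degrees 0…2.
(3 + 3q + 3q^2 + q^3) has coefficients 3,3,3,1,0 for degrees 0…4.
[q^4] = 1·0 + 1·1 + 1·3 = 4.

4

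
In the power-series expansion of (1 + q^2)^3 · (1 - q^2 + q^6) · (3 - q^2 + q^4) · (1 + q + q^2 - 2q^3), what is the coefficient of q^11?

-8

(1 + q^2)^3 has coefficients 1,0,3,0,3,0,1 for degrees 0…6.
(1 - q^2 + q^6) has coefficients 1,0,-1,0,0,0,1,0,0,0,0,0 for degrees 0…11.
Multiplying by (3 - q^2 + q^4) gives running coefficients 3,0,-4,0,2,0,2,0,-1,0,1,0 for degrees 0…11.
Finally multiplying by (1 + q + q^2 - 2q^3), the product of all factors after the first has coefficients 3,3,-1,-10,-2,10,4,-2,1,-5,0,3 for degrees 0…11.
[q^11] = 1·3 + 3·(-5) + 3·(-2) + 1·10 = -8.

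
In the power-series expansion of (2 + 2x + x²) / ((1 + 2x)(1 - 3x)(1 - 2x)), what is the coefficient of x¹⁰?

292173

Partial fractions give a closed form: a_n = (1/4)·(-2)^n + (5)·3^n + (-13/4)·2^n.
At n = 10: a_10 = 292173.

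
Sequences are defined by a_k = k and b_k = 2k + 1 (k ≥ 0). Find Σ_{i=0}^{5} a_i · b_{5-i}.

55

The convolution is the x^5 coefficient of A(x)B(x).
Σ = 0·11 + 1·9 + 2·7 + 3·5 + 4·3 + 5·1 = 55.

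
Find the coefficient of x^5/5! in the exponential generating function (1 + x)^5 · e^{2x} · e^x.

14988

The EGF product rule gives c_5 = Σ_{k_1+k_2+k_3=5} C(5; k_1,k_2,k_3) · ∏ g_i(k_i), where (1+x)^5 gives the falling factorial (5)_k; e^{2x} gives (2)^k; e^x gives (1)^k.
g_1(k) for k = 0…5: 1, 5, 20, 60, 120, 120.
g_2(k) for k = 0…5: 1, 2, 4, 8, 16, 32.
g_3(k) for k = 0…5: 1, 1, 1, 1, 1, 1.
First combine the last two factors: h(k) = Σ_j C(k,j)·g_2(j)·g_3(k−j) for k = 0…5: 1, 3, 9, 27, 81, 243.
c_5 = Σ_k C(5,k)·g_1(k)·h(5−k) = 1·1·243 + 5·5·81 + 10·20·27 + 10·60·9 + 5·120·3 + 1·120·1 = 243 + 2025 + 5400 + 5400 + 1800 + 120 = 14988.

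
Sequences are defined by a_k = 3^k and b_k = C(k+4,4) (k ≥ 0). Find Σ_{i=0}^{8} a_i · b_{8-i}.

49383

The convolution is the t^8 coefficient of A(t)B(t).
Σ = 1·495 + 3·330 + 9·210 + 27·126 + 81·70 + 243·35 + 729·15 + 2187·5 + 6561·1 = 49383.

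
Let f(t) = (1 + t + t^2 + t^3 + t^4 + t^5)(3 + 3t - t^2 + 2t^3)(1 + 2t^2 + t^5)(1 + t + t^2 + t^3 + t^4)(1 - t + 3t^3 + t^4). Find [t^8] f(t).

(1 + t + t^2 + t^3 + t^4 + t^5) has coefficients 1,1,1,1,1,1 for degrees 0…5.
(3 + 3t - t^2 + 2t^3) has coefficients 3,3,-1,2,0,0,0,0,0 for degrees 0…8.
Multiplying by (1 + 2t^2 + t^5) gives running coefficients 3,3,5,8,-2,7,3,-1,2 for degrees 0…8.
Multiplying by (1 + t + t^2 + t^3 + t^4) gives running coefficients 3,6,11,19,17,21,21,15,9 for degrees 0…8.
Finally multiplying by (1 - t + 3t^3 + t^4), the product of all factors after the first has coefficients 3,3,5,17,19,43,68,64,74 for degrees 0…8.
[t^8] = 1·74 + 1·64 + 1·68 + 1·43 + 1·19 + 1·17 = 285.

285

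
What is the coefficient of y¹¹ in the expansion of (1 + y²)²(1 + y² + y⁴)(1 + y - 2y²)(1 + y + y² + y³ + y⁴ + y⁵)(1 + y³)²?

-4

(1 + y²)² has coefficients 1,0,2,0,1 for degrees 0…4.
(1 + y² + y⁴) has coefficients 1,0,1,0,1,0,0,0,0,0,0,0 for degrees 0…11.
Multiplying by (1 + y - 2y²) gives running coefficients 1,1,-1,1,-1,1,-2,0,0,0,0,0 for degrees 0…11.
Multiplying by (1 + y + y² + y³ + y⁴ + y⁵) gives running coefficients 1,2,1,2,1,2,-1,-2,-1,-2,-1,-2 for degrees 0…11.
Finally multiplying by (1 + y³)², the product of all factors after the first has coefficients 1,2,1,4,5,4,4,2,4,-2,-4,-2 for degrees 0…11.
[y¹¹] = 1·(-2) + 2·(-2) + 1·2 = -4.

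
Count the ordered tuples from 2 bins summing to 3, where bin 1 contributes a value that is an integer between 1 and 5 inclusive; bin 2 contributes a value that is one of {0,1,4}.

2

The generating function for the choices is (t + t^2 + t^3 + t^4 + t^5)·(1 + t + t^4); the count is [t^3].
(t + t^2 + t^3 + t^4 + t^5) has coefficients 0,1,1,1 for degrees 0…3.
(1 + t + t^4) has coefficients 1,1,0,0 for degrees 0…3.
[t^3] = 1·0 + 1·1 + 1·1 = 2.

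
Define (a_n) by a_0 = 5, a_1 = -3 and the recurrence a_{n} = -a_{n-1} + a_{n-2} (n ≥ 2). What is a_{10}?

335

The ordinary generating function has denominator 1 + z - z^2.
Iterating the recurrence: a_0,…,a_{10} = 5, -3, 8, -11, 19, -30, 49, -79, 128, -207, 335.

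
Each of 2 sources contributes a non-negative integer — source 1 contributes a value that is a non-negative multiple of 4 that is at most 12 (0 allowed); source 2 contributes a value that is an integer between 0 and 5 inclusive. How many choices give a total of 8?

The generating function for the choices is (1 + z^4 + z^8 + z^12)·(1 + z + z^2 + z^3 + z^4 + z^5); the count is [z^8].
(1 + z^4 + z^8 + z^12) has coefficients 1,0,0,0,1,0,0,0,1 for degrees 0…8.
(1 + z + z^2 + z^3 + z^4 + z^5) has coefficients 1,1,1,1,1,1,0,0,0 for degrees 0…8.
[z^8] = 1·0 + 1·1 + 1·1 = 2.

2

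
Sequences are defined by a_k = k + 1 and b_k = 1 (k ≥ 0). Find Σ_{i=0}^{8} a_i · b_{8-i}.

45

The convolution is the t^8 coefficient of A(t)B(t).
Σ = 1·1 + 2·1 + 3·1 + 4·1 + 5·1 + 6·1 + 7·1 + 8·1 + 9·1 = 45.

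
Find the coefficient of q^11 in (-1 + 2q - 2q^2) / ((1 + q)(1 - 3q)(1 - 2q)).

-220068

Partial fractions give a closed form: a_n = (-5/12)·(-1)^n + (-5/4)·3^n + (2/3)·2^n.
At n = 11: a_11 = -220068.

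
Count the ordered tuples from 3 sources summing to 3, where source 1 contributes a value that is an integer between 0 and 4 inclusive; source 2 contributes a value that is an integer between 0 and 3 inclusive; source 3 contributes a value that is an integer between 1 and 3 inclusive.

The generating function for the choices is (1 + q + q² + q³ + q⁴)·(1 + q + q² + q³)·(q + q² + q³); the count is [q³].
(1 + q + q² + q³ + q⁴) has coefficients 1,1,1,1 for degrees 0…3.
(1 + q + q² + q³) has coefficients 1,1,1,1 for degrees 0…3.
Finally multiplying by (q + q² + q³), the product of all factors after the first has coefficients 0,1,2,3 for degrees 0…3.
[q³] = 1·3 + 1·2 + 1·1 + 1·0 = 6.

6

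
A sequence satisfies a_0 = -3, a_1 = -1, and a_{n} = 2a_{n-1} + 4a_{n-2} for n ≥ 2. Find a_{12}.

-1388544

The ordinary generating function has denominator 1 - 2x - 4x^2.
Iterating the recurrence: a_0,…,a_{12} = -3, -1, -14, -32, -120, -368, -1216, -3904, -12672, -40960, -132608, -429056, -1388544.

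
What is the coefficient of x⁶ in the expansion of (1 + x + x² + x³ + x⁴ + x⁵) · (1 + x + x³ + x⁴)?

(1 + x + x² + x³ + x⁴ + x⁵) has coefficients 1,1,1,1,1,1 for degrees 0…5.
(1 + x + x³ + x⁴) has coefficients 1,1,0,1,1,0,0 for degrees 0…6.
[x⁶] = 1·0 + 1·0 + 1·1 + 1·1 + 1·0 + 1·1 = 3.

3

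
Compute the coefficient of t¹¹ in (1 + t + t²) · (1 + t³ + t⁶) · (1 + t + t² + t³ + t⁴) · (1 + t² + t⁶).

(1 + t + t²) has coefficients 1,1,1 for degrees 0…2.
(1 + t³ + t⁶) has coefficients 1,0,0,1,0,0,1,0,0,0,0,0 for degrees 0…11.
Multiplying by (1 + t + t² + t³ + t⁴) gives running coefficients 1,1,1,2,2,1,2,2,1,1,1,0 for degrees 0…11.
Finally multiplying by (1 + t² + t⁶), the product of all factors after the first has coefficients 1,1,2,3,3,3,5,4,4,5,4,2 for degrees 0…11.
[t¹¹] = 1·2 + 1·4 + 1·5 = 11.

11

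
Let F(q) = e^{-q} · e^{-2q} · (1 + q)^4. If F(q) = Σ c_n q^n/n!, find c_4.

The EGF product rule gives c_4 = Σ_{k_1+k_2+k_3=4} C(4; k_1,k_2,k_3) · ∏ g_i(k_i), where e^{-q} gives (-1)^k; e^{-2q} gives (-2)^k; (1+q)^4 gives the falling factorial (4)_k.
g_1(k) for k = 0…4: 1, -1, 1, -1, 1.
g_2(k) for k = 0…4: 1, -2, 4, -8, 16.
g_3(k) for k = 0…4: 1, 4, 12, 24, 24.
First combine the last two factors: h(k) = Σ_j C(k,j)·g_2(j)·g_3(k−j) for k = 0…4: 1, 2, 0, -8, 8.
c_4 = Σ_k C(4,k)·g_1(k)·h(4−k) = 1·1·8 + 4·(-1)·(-8) + 4·(-1)·2 + 1·1·1 = 8 + 32 − 8 + 1 = 33.

33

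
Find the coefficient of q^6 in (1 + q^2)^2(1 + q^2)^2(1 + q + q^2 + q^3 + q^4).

14

(1 + q^2)^2 has coefficients 1,0,2,0,1 for degrees 0…4.
(1 + q^2)^2 has coefficients 1,0,2,0,1,0,0 for degrees 0…6.
Finally multiplying by (1 + q + q^2 + q^3 + q^4), the product of all factors after the first has coefficients 1,1,3,3,4,3,3 for degrees 0…6.
[q^6] = 1·3 + 2·4 + 1·3 = 14.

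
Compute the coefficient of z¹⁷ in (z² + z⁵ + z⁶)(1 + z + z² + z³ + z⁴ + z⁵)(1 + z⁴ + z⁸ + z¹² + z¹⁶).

(z² + z⁵ + z⁶) has coefficients 0,0,1,0,0,1,1 for degrees 0…6.
(1 + z + z² + z³ + z⁴ + z⁵) has coefficients 1,1,1,1,1,1,0,0,0,0,0,0,0,0,0,0,0,0 for degrees 0…17.
Finally multiplying by (1 + z⁴ + z⁸ + z¹² + z¹⁶), the product of all factors after the first has coefficients 1,1,1,1,2,2,1,1,2,2,1,1,2,2,1,1,2,2 for degrees 0…17.
[z¹⁷] = 1·1 + 1·2 + 1·1 = 4.

4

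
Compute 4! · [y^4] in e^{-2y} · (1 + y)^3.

The EGF product rule gives c_4 = Σ_{k_1+k_2=4} C(4; k_1,k_2) · ∏ g_i(k_i), where e^{-2y} gives (-2)^k; (1+y)^3 gives the falling factorial (3)_k.
g_1(k) for k = 0…4: 1, -2, 4, -8, 16.
g_2(k) for k = 0…4: 1, 3, 6, 6, 0.
c_4 = Σ_k C(4,k)·g_1(k)·g_2(4−k) = 4·(-2)·6 + 6·4·6 + 4·(-8)·3 + 1·16·1 = −48 + 144 − 96 + 16 = 16.

16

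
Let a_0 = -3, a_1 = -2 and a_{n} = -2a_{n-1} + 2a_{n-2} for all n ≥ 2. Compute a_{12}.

-9792

The ordinary generating function has denominator 1 + 2z - 2z^2.
Iterating the recurrence: a_0,…,a_{12} = -3, -2, -2, 0, -4, 8, -24, 64, -176, 480, -1312, 3584, -9792.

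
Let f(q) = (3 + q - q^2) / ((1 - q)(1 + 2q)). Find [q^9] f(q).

The denominator gives the recurrence a_n = −a_(n−1) + 2a_(n−2) for n ≥ 3; the numerator fixes a_0 = 3, a_1 = -2, a_2 = 7.
Iterating: 3, -2, 7, -11, 25, -47, 97, -191, 385, -767, so a_9 = -767.

-767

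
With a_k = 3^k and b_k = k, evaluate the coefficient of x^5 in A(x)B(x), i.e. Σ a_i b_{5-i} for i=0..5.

This is [x^5] in the product of the two ordinary generating functions.
Σ = 1·5 + 3·4 + 9·3 + 27·2 + 81·1 + 243·0 = 179.

179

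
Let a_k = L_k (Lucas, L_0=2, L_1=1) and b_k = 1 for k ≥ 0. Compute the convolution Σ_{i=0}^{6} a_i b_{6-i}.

46

This is [x^6] in the product of the two ordinary generating functions.
Σ = 2·1 + 1·1 + 3·1 + 4·1 + 7·1 + 11·1 + 18·1 = 46.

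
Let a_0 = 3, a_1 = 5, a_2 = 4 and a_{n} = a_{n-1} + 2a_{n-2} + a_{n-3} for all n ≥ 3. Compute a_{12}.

14232

The ordinary generating function has denominator 1 - q - 2q^2 - q^3.
Iterating the recurrence: a_0,…,a_{12} = 3, 5, 4, 17, 30, 68, 145, 311, 669, 1436, 3085, 6626, 14232.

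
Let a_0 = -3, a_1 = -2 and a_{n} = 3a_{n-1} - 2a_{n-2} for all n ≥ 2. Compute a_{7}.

124

The ordinary generating function has denominator 1 - 3z + 2z^2.
Iterating the recurrence: a_0,…,a_{7} = -3, -2, 0, 4, 12, 28, 60, 124.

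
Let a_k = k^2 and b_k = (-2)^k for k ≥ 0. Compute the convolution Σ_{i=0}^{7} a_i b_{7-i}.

This is [x^7] in the product of the two ordinary generating functions.
Σ = 0·(-128) + 1·64 + 4·(-32) + 9·16 + 16·(-8) + 25·4 + 36·(-2) + 49·1 = 29.

29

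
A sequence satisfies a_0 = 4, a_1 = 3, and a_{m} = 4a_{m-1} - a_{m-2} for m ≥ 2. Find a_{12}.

The ordinary generating function has denominator 1 - 4x + x^2.
Iterating the recurrence: a_0,…,a_{12} = 4, 3, 8, 29, 108, 403, 1504, 5613, 20948, 78179, 291768, 1088893, 4063804.

4063804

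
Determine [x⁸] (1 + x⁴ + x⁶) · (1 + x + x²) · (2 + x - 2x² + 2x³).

1

(1 + x⁴ + x⁶) has coefficients 1,0,0,0,1,0,1 for degrees 0…6.
(1 + x + x²) has coefficients 1,1,1,0,0,0,0,0,0 for degrees 0…8.
Finally multiplying by (2 + x - 2x² + 2x³), the product of all factors after the first has coefficients 2,3,1,1,0,2,0,0,0 for degrees 0…8.
[x⁸] = 1·0 + 1·0 + 1·1 = 1.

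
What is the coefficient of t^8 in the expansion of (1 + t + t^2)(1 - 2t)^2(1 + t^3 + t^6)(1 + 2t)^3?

27

(1 + t + t^2) has coefficients 1,1,1 for degrees 0…2.
(1 - 2t)^2 has coefficients 1,-4,4,0,0,0,0,0,0 for degrees 0…8.
Multiplying by (1 + t^3 + t^6) gives running coefficients 1,-4,4,1,-4,4,1,-4,4 for degrees 0…8.
Finally multiplying by (1 + 2t)^3, the product of all factors after the first has coefficients 1,2,-8,-15,18,24,-15,18,24 for degrees 0…8.
[t^8] = 1·24 + 1·18 + 1·(-15) = 27.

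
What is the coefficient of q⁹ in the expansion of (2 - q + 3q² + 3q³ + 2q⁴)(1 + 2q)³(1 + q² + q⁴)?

88

(2 - q + 3q² + 3q³ + 2q⁴) has coefficients 2,-1,3,3,2 for degrees 0…4.
(1 + 2q)³ has coefficients 1,6,12,8,0,0,0,0,0,0 for degrees 0…9.
Finally multiplying by (1 + q² + q⁴), the product of all factors after the first has coefficients 1,6,13,14,13,14,12,8,0,0 for degrees 0…9.
[q⁹] = 2·0 − 1·0 + 3·8 + 3·12 + 2·14 = 88.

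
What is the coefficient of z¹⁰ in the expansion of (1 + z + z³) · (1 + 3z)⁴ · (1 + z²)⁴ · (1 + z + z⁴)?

(1 + z + z³) has coefficients 1,1,0,1 for degrees 0…3.
(1 + 3z)⁴ has coefficients 1,12,54,108,81,0,0,0,0,0,0 for degrees 0…10.
Multiplying by (1 + z²)⁴ gives running coefficients 1,12,58,156,303,504,652,696,703,444,378 for degrees 0…10.
Finally multiplying by (1 + z + z⁴), the product of all factors after the first has coefficients 1,13,70,214,460,819,1214,1504,1702,1651,1474 for degrees 0…10.
[z¹⁰] = 1·1474 + 1·1651 + 1·1504 = 4629.

4629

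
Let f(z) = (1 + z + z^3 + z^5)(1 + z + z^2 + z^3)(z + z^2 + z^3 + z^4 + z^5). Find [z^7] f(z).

(1 + z + z^3 + z^5) has coefficients 1,1,0,1,0,1 for degrees 0…5.
(1 + z + z^2 + z^3) has coefficients 1,1,1,1,0,0,0,0 for degrees 0…7.
Finally multiplying by (z + z^2 + z^3 + z^4 + z^5), the product of all factors after the first has coefficients 0,1,2,3,4,4,3,2 for degrees 0…7.
[z^7] = 1·2 + 1·3 + 1·4 + 1·2 = 11.

11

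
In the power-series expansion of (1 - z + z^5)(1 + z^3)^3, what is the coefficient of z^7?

(1 - z + z^5) has coefficients 1,-1,0,0,0,1 for degrees 0…5.
(1 + z^3)^3 has coefficients 1,0,0,3,0,0,3,0 for degrees 0…7.
[z^7] = 1·0 − 1·3 + 1·0 = -3.

-3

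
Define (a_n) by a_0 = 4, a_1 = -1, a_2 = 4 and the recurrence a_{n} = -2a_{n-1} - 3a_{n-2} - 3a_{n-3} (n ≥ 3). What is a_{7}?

The ordinary generating function has denominator 1 + 2q + 3q^2 + 3q^3.
Iterating the recurrence: a_0,…,a_{7} = 4, -1, 4, -17, 25, -11, -2, -38.

-38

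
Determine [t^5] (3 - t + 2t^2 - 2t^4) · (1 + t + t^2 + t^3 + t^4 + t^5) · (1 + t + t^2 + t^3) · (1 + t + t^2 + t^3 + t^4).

51

(3 - t + 2t^2 - 2t^4) has coefficients 3,-1,2,0,-2 for degrees 0…4.
(1 + t + t^2 + t^3 + t^4 + t^5) has coefficients 1,1,1,1,1,1 for degrees 0…5.
Multiplying by (1 + t + t^2 + t^3) gives running coefficients 1,2,3,4,4,4 for degrees 0…5.
Finally multiplying by (1 + t + t^2 + t^3 + t^4), the product of all factors after the first has coefficients 1,3,6,10,14,17 for degrees 0…5.
[t^5] = 3·17 − 1·14 + 2·10 − 2·3 = 51.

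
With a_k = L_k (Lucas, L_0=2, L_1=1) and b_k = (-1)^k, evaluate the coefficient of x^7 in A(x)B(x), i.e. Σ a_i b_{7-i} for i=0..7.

The convolution is the x^7 coefficient of A(x)B(x).
Σ = 2·(-1) + 1·1 + 3·(-1) + 4·1 + 7·(-1) + 11·1 + 18·(-1) + 29·1 = 15.

15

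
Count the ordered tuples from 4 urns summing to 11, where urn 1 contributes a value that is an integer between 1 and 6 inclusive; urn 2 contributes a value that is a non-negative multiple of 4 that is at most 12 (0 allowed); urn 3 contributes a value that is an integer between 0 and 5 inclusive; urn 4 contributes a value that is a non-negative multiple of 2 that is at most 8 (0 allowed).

The generating function for the choices is (y + y^2 + y^3 + y^4 + y^5 + y^6)·(1 + y^4 + y^8 + y^12)·(1 + y + y^2 + y^3 + y^4 + y^5)·(1 + y^2 + y^4 + y^6 + y^8); the count is [y^11].
(y + y^2 + y^3 + y^4 + y^5 + y^6) has coefficients 0,1,1,1,1,1,1 for degrees 0…6.
(1 + y^4 + y^8 + y^12) has coefficients 1,0,0,0,1,0,0,0,1,0,0,0 for degrees 0…11.
Multiplying by (1 + y + y^2 + y^3 + y^4 + y^5) gives running coefficients 1,1,1,1,2,2,1,1,2,2,1,1 for degrees 0…11.
Finally multiplying by (1 + y^2 + y^4 + y^6 + y^8), the product of all factors after the first has coefficients 1,1,2,2,4,4,5,5,7,7,7,7 for degrees 0…11.
[y^11] = 1·7 + 1·7 + 1·7 + 1·5 + 1·5 + 1·4 = 35.

35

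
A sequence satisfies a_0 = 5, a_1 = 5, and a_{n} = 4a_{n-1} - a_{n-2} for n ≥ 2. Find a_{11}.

2067015

The ordinary generating function has denominator 1 - 4z + z^2.
Iterating the recurrence: a_0,…,a_{11} = 5, 5, 15, 55, 205, 765, 2855, 10655, 39765, 148405, 553855, 2067015.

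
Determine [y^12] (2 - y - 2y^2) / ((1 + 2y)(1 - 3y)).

463859

The denominator gives the recurrence a_n = a_(n−1) + 6a_(n−2) for n ≥ 3; the numerator fixes a_0 = 2, a_1 = 1, a_2 = 11.
Iterating: 2, 1, 11, 17, 83, 185, 683, 1793, 5891, 16649, 51995, 151889, 463859, so a_12 = 463859.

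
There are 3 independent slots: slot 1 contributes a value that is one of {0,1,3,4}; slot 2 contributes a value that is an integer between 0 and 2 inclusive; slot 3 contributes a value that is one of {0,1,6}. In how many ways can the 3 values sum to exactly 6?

The generating function for the choices is (1 + t + t³ + t⁴)·(1 + t + t²)·(1 + t + t⁶); the count is [t⁶].
(1 + t + t³ + t⁴) has coefficients 1,1,0,1,1 for degrees 0…4.
(1 + t + t²) has coefficients 1,1,1,0,0,0,0 for degrees 0…6.
Finally multiplying by (1 + t + t⁶), the product of all factors after the first has coefficients 1,2,2,1,0,0,1 for degrees 0…6.
[t⁶] = 1·1 + 1·0 + 1·1 + 1·2 = 4.

4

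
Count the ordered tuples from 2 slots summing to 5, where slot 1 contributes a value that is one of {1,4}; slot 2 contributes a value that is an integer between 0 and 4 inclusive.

2

The generating function for the choices is (q + q^4)·(1 + q + q^2 + q^3 + q^4); the count is [q^5].
(q + q^4) has coefficients 0,1,0,0,1 for degrees 0…4.
(1 + q + q^2 + q^3 + q^4) has coefficients 1,1,1,1,1,0 for degrees 0…5.
[q^5] = 1·1 + 1·1 = 2.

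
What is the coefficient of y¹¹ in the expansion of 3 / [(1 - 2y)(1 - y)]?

12285

The denominator gives the recurrence a_n = 3a_(n−1) − 2a_(n−2) for n ≥ 2; the numerator fixes a_0 = 3, a_1 = 9.
Iterating: 3, 9, 21, 45, 93, 189, 381, 765, 1533, 3069, 6141, 12285, so a_11 = 12285.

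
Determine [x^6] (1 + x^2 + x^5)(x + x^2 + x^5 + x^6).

2

(1 + x^2 + x^5) has coefficients 1,0,1,0,0,1 for degrees 0…5.
(x + x^2 + x^5 + x^6) has coefficients 0,1,1,0,0,1,1 for degrees 0…6.
[x^6] = 1·1 + 1·0 + 1·1 = 2.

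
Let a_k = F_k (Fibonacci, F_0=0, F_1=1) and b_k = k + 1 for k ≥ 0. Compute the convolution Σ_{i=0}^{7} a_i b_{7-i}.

79

The convolution is the x^7 coefficient of A(x)B(x).
Σ = 0·8 + 1·7 + 1·6 + 2·5 + 3·4 + 5·3 + 8·2 + 13·1 = 79.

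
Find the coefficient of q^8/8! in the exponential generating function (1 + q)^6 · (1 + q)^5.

6652800

The EGF product rule gives c_8 = Σ_{k_1+k_2=8} C(8; k_1,k_2) · ∏ g_i(k_i), where (1+q)^6 gives the falling factorial (6)_k; (1+q)^5 gives the falling factorial (5)_k.
g_1(k) for k = 0…8: 1, 6, 30, 120, 360, 720, 720, 0, 0.
g_2(k) for k = 0…8: 1, 5, 20, 60, 120, 120, 0, 0, 0.
c_8 = Σ_k C(8,k)·g_1(k)·g_2(8−k) = 56·120·120 + 70·360·120 + 56·720·60 + 28·720·20 = 806400 + 3024000 + 2419200 + 403200 = 6652800.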